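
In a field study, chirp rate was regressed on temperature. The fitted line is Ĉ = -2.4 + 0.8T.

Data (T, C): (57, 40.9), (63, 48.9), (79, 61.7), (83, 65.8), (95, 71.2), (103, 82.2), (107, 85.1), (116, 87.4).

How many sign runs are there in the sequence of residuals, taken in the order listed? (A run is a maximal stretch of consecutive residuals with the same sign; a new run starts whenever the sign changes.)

T=57: Ĉ = -2.4 + 0.8·57 = 43.2; r = 40.9 − 43.2 = -2.3
T=63: Ĉ = -2.4 + 0.8·63 = 48; r = 48.9 − 48 = 0.9
T=79: Ĉ = -2.4 + 0.8·79 = 60.8; r = 61.7 − 60.8 = 0.9
T=83: Ĉ = -2.4 + 0.8·83 = 64; r = 65.8 − 64 = 1.8
T=95: Ĉ = -2.4 + 0.8·95 = 73.6; r = 71.2 − 73.6 = -2.4
T=103: Ĉ = -2.4 + 0.8·103 = 80; r = 82.2 − 80 = 2.2
T=107: Ĉ = -2.4 + 0.8·107 = 83.2; r = 85.1 − 83.2 = 1.9
T=116: Ĉ = -2.4 + 0.8·116 = 90.4; r = 87.4 − 90.4 = -3
Signs: − + + + − + + −
Runs: −×1, +×3, −×1, +×2, −×1 → 5

5 runs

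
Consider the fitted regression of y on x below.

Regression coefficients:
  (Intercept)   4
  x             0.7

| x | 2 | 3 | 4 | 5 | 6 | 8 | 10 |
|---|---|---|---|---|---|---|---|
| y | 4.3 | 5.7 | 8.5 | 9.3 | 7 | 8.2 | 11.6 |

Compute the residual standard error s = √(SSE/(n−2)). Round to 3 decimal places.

s = 1.501

x=2: ŷ = 4 + 0.7·2 = 5.4; e = 4.3 − 5.4 = -1.1
x=3: ŷ = 4 + 0.7·3 = 6.1; e = 5.7 − 6.1 = -0.4
x=4: ŷ = 4 + 0.7·4 = 6.8; e = 8.5 − 6.8 = 1.7
x=5: ŷ = 4 + 0.7·5 = 7.5; e = 9.3 − 7.5 = 1.8
x=6: ŷ = 4 + 0.7·6 = 8.2; e = 7 − 8.2 = -1.2
x=8: ŷ = 4 + 0.7·8 = 9.6; e = 8.2 − 9.6 = -1.4
x=10: ŷ = 4 + 0.7·10 = 11; e = 11.6 − 11 = 0.6
SSE = 1.21 + 0.16 + 2.89 + 3.24 + 1.44 + 1.96 + 0.36 = 11.26
s = √(11.26/5) = √2.252 ≈ 1.501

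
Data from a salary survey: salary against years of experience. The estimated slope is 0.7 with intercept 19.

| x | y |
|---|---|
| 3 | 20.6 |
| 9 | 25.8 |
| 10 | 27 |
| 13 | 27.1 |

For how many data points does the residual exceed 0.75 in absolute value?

2

x=3: ŷ = 19 + 0.7·3 = 21.1; r = 20.6 − 21.1 = -0.5
x=9: ŷ = 19 + 0.7·9 = 25.3; r = 25.8 − 25.3 = 0.5
x=10: ŷ = 19 + 0.7·10 = 26; r = 27 − 26 = 1
x=13: ŷ = 19 + 0.7·13 = 28.1; r = 27.1 − 28.1 = -1
|r| > 0.75: x=10 (|r|=1), x=13 (|r|=1) → 2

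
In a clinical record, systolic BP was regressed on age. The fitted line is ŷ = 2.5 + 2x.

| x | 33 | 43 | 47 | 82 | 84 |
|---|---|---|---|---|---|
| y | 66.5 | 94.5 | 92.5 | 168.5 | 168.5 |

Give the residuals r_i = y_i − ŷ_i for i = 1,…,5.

x=33: ŷ = 2.5 + 2·33 = 68.5; r = 66.5 − 68.5 = -2
x=43: ŷ = 2.5 + 2·43 = 88.5; r = 94.5 − 88.5 = 6
x=47: ŷ = 2.5 + 2·47 = 96.5; r = 92.5 − 96.5 = -4
x=82: ŷ = 2.5 + 2·82 = 166.5; r = 168.5 − 166.5 = 2
x=84: ŷ = 2.5 + 2·84 = 170.5; r = 168.5 − 170.5 = -2

-2, 6, -4, 2, -2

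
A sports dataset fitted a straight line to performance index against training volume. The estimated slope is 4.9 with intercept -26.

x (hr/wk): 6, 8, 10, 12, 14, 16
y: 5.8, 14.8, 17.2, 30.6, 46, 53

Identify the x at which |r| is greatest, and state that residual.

x=6: ŷ = -26 + 4.9·6 = 3.4; r = 5.8 − 3.4 = 2.4
x=8: ŷ = -26 + 4.9·8 = 13.2; r = 14.8 − 13.2 = 1.6
x=10: ŷ = -26 + 4.9·10 = 23; r = 17.2 − 23 = -5.8
x=12: ŷ = -26 + 4.9·12 = 32.8; r = 30.6 − 32.8 = -2.2
x=14: ŷ = -26 + 4.9·14 = 42.6; r = 46 − 42.6 = 3.4
x=16: ŷ = -26 + 4.9·16 = 52.4; r = 53 − 52.4 = 0.6
Largest |r| is 5.8 at x = 10, residual -5.8.

x = 10, r = -5.8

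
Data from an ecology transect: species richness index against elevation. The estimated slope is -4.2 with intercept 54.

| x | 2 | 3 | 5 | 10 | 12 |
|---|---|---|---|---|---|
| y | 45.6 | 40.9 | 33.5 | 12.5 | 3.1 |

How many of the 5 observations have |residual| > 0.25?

x=2: ŷ = 54 − 4.2·2 = 45.6; r = 45.6 − 45.6 = 0
x=3: ŷ = 54 − 4.2·3 = 41.4; r = 40.9 − 41.4 = -0.5
x=5: ŷ = 54 − 4.2·5 = 33; r = 33.5 − 33 = 0.5
x=10: ŷ = 54 − 4.2·10 = 12; r = 12.5 − 12 = 0.5
x=12: ŷ = 54 − 4.2·12 = 3.6; r = 3.1 − 3.6 = -0.5
|r| > 0.25: x=3 (|r|=0.5), x=5 (|r|=0.5), x=10 (|r|=0.5), x=12 (|r|=0.5) → 4

4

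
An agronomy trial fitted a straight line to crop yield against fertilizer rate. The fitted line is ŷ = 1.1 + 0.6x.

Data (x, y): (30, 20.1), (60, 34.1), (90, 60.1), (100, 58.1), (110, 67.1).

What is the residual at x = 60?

ŷ = 1.1 + 0.6·60 = 37.1
e = 34.1 − 37.1 = -3

e = -3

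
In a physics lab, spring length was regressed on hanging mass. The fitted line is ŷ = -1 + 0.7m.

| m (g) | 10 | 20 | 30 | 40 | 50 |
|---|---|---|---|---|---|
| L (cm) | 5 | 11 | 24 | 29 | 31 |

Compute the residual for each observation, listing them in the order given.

m=10: ŷ = -1 + 0.7·10 = 6; e = 5 − 6 = -1
m=20: ŷ = -1 + 0.7·20 = 13; e = 11 − 13 = -2
m=30: ŷ = -1 + 0.7·30 = 20; e = 24 − 20 = 4
m=40: ŷ = -1 + 0.7·40 = 27; e = 29 − 27 = 2
m=50: ŷ = -1 + 0.7·50 = 34; e = 31 − 34 = -3

-1, -2, 4, 2, -3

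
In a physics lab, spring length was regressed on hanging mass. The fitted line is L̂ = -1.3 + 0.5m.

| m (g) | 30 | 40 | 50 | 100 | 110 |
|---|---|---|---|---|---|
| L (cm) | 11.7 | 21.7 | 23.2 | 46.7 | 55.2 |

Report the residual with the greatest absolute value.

m=30: L̂ = -1.3 + 0.5·30 = 13.7; e = 11.7 − 13.7 = -2
m=40: L̂ = -1.3 + 0.5·40 = 18.7; e = 21.7 − 18.7 = 3
m=50: L̂ = -1.3 + 0.5·50 = 23.7; e = 23.2 − 23.7 = -0.5
m=100: L̂ = -1.3 + 0.5·100 = 48.7; e = 46.7 − 48.7 = -2
m=110: L̂ = -1.3 + 0.5·110 = 53.7; e = 55.2 − 53.7 = 1.5
Largest |e| is 3 at m = 40, residual 3.

e = 3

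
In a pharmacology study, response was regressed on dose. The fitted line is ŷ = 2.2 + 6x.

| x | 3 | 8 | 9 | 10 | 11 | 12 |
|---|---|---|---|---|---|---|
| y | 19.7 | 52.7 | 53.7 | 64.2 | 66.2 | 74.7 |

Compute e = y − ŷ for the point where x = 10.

ŷ = 2.2 + 6·10 = 62.2
e = 64.2 − 62.2 = 2

e = 2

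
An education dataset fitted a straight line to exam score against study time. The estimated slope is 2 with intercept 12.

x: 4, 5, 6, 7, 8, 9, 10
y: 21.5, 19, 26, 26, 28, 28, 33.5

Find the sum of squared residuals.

x=4: ŷ = 12 + 2·4 = 20; r = 21.5 − 20 = 1.5
x=5: ŷ = 12 + 2·5 = 22; r = 19 − 22 = -3
x=6: ŷ = 12 + 2·6 = 24; r = 26 − 24 = 2
x=7: ŷ = 12 + 2·7 = 26; r = 26 − 26 = 0
x=8: ŷ = 12 + 2·8 = 28; r = 28 − 28 = 0
x=9: ŷ = 12 + 2·9 = 30; r = 28 − 30 = -2
x=10: ŷ = 12 + 2·10 = 32; r = 33.5 − 32 = 1.5
SSE = 2.25 + 9 + 4 + 0 + 0 + 4 + 2.25 = 21.5

SSE = 21.5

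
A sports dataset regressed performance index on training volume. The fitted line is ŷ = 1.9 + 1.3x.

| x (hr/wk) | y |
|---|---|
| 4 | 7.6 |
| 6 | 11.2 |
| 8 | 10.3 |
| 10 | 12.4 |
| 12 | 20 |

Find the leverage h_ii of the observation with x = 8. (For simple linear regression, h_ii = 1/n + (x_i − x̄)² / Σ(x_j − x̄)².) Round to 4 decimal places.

h = 0.2000

x̄ = (4 + 6 + 8 + 10 + 12)/5 = 8
Σ(x − x̄)² = 16 + 4 + 0 + 4 + 16 = 40
h = 1/5 + (0)²/40 = 0.2 + 0 = 0.2000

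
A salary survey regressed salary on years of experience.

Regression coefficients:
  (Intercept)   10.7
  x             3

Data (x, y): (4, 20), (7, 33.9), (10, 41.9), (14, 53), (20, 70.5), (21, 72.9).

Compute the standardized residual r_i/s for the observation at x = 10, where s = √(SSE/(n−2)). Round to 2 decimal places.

x=4: ŷ = 10.7 + 3·4 = 22.7; r = 20 − 22.7 = -2.7
x=7: ŷ = 10.7 + 3·7 = 31.7; r = 33.9 − 31.7 = 2.2
x=10: ŷ = 10.7 + 3·10 = 40.7; r = 41.9 − 40.7 = 1.2
x=14: ŷ = 10.7 + 3·14 = 52.7; r = 53 − 52.7 = 0.3
x=20: ŷ = 10.7 + 3·20 = 70.7; r = 70.5 − 70.7 = -0.2
x=21: ŷ = 10.7 + 3·21 = 73.7; r = 72.9 − 73.7 = -0.8
SSE = 7.29 + 4.84 + 1.44 + 0.09 + 0.04 + 0.64 = 14.34
s = √(14.34/4) = 1.89341
r/s = 1.2 / 1.89341 = 0.63

0.63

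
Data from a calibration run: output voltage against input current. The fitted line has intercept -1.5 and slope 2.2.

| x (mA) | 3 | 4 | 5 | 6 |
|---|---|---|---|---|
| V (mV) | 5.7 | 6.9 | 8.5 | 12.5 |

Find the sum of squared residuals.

x=3: V̂ = -1.5 + 2.2·3 = 5.1; e = 5.7 − 5.1 = 0.6
x=4: V̂ = -1.5 + 2.2·4 = 7.3; e = 6.9 − 7.3 = -0.4
x=5: V̂ = -1.5 + 2.2·5 = 9.5; e = 8.5 − 9.5 = -1
x=6: V̂ = -1.5 + 2.2·6 = 11.7; e = 12.5 − 11.7 = 0.8
SSE = 0.36 + 0.16 + 1 + 0.64 = 2.16

SSE = 2.16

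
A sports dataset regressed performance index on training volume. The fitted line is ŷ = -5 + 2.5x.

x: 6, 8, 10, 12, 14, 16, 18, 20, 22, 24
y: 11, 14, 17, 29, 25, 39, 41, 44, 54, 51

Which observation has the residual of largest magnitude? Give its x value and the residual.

x = 14, r = -5

x=6: ŷ = -5 + 2.5·6 = 10; r = 11 − 10 = 1
x=8: ŷ = -5 + 2.5·8 = 15; r = 14 − 15 = -1
x=10: ŷ = -5 + 2.5·10 = 20; r = 17 − 20 = -3
x=12: ŷ = -5 + 2.5·12 = 25; r = 29 − 25 = 4
x=14: ŷ = -5 + 2.5·14 = 30; r = 25 − 30 = -5
x=16: ŷ = -5 + 2.5·16 = 35; r = 39 − 35 = 4
x=18: ŷ = -5 + 2.5·18 = 40; r = 41 − 40 = 1
x=20: ŷ = -5 + 2.5·20 = 45; r = 44 − 45 = -1
x=22: ŷ = -5 + 2.5·22 = 50; r = 54 − 50 = 4
x=24: ŷ = -5 + 2.5·24 = 55; r = 51 − 55 = -4
Largest |r| is 5 at x = 14, residual -5.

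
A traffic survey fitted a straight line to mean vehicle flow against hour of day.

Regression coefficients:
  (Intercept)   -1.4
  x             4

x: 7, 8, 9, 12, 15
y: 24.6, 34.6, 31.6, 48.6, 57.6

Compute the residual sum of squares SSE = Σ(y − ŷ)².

SSE = 34

x=7: ŷ = -1.4 + 4·7 = 26.6; e = 24.6 − 26.6 = -2
x=8: ŷ = -1.4 + 4·8 = 30.6; e = 34.6 − 30.6 = 4
x=9: ŷ = -1.4 + 4·9 = 34.6; e = 31.6 − 34.6 = -3
x=12: ŷ = -1.4 + 4·12 = 46.6; e = 48.6 − 46.6 = 2
x=15: ŷ = -1.4 + 4·15 = 58.6; e = 57.6 − 58.6 = -1
SSE = 4 + 16 + 9 + 4 + 1 = 34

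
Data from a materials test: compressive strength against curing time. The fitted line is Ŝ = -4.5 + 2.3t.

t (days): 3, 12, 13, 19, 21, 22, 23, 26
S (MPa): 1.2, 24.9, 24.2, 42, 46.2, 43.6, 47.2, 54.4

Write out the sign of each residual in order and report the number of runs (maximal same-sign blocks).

5 runs

t=3: Ŝ = -4.5 + 2.3·3 = 2.4; e = 1.2 − 2.4 = -1.2
t=12: Ŝ = -4.5 + 2.3·12 = 23.1; e = 24.9 − 23.1 = 1.8
t=13: Ŝ = -4.5 + 2.3·13 = 25.4; e = 24.2 − 25.4 = -1.2
t=19: Ŝ = -4.5 + 2.3·19 = 39.2; e = 42 − 39.2 = 2.8
t=21: Ŝ = -4.5 + 2.3·21 = 43.8; e = 46.2 − 43.8 = 2.4
t=22: Ŝ = -4.5 + 2.3·22 = 46.1; e = 43.6 − 46.1 = -2.5
t=23: Ŝ = -4.5 + 2.3·23 = 48.4; e = 47.2 − 48.4 = -1.2
t=26: Ŝ = -4.5 + 2.3·26 = 55.3; e = 54.4 − 55.3 = -0.9
Signs: − + − + + − − −
Runs: −×1, +×1, −×1, +×2, −×3 → 5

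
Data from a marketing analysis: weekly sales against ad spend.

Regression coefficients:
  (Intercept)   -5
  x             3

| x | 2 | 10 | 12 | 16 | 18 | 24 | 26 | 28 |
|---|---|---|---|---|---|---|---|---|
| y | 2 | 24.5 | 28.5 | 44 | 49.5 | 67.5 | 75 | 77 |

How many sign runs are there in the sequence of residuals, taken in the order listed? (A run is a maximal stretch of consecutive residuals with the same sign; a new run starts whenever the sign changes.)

4 runs

x=2: ŷ = -5 + 3·2 = 1; e = 2 − 1 = 1
x=10: ŷ = -5 + 3·10 = 25; e = 24.5 − 25 = -0.5
x=12: ŷ = -5 + 3·12 = 31; e = 28.5 − 31 = -2.5
x=16: ŷ = -5 + 3·16 = 43; e = 44 − 43 = 1
x=18: ŷ = -5 + 3·18 = 49; e = 49.5 − 49 = 0.5
x=24: ŷ = -5 + 3·24 = 67; e = 67.5 − 67 = 0.5
x=26: ŷ = -5 + 3·26 = 73; e = 75 − 73 = 2
x=28: ŷ = -5 + 3·28 = 79; e = 77 − 79 = -2
Signs: + − − + + + + −
Runs: +×1, −×2, +×4, −×1 → 4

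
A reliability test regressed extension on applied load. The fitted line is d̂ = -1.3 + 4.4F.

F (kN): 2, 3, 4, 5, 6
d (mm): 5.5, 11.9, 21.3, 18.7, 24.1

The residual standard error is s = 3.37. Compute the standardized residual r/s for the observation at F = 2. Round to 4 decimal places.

-0.5935

d̂ = -1.3 + 4.4·2 = 7.5
r = 5.5 − 7.5 = -2
r/s = -2 / 3.37 = -0.5935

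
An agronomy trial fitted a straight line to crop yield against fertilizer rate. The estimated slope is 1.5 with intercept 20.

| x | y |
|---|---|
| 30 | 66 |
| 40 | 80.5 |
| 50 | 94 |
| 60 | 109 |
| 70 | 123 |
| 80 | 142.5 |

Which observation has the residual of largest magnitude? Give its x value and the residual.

x=30: ŷ = 20 + 1.5·30 = 65; r = 66 − 65 = 1
x=40: ŷ = 20 + 1.5·40 = 80; r = 80.5 − 80 = 0.5
x=50: ŷ = 20 + 1.5·50 = 95; r = 94 − 95 = -1
x=60: ŷ = 20 + 1.5·60 = 110; r = 109 − 110 = -1
x=70: ŷ = 20 + 1.5·70 = 125; r = 123 − 125 = -2
x=80: ŷ = 20 + 1.5·80 = 140; r = 142.5 − 140 = 2.5
Largest |r| is 2.5 at x = 80, residual 2.5.

x = 80, r = 2.5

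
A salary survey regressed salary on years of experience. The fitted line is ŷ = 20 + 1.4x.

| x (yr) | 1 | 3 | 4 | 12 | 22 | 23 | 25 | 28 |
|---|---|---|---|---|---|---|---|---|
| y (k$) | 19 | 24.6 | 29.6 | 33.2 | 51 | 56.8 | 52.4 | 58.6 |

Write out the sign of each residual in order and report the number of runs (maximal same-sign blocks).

5 runs

x=1: ŷ = 20 + 1.4·1 = 21.4; e = 19 − 21.4 = -2.4
x=3: ŷ = 20 + 1.4·3 = 24.2; e = 24.6 − 24.2 = 0.4
x=4: ŷ = 20 + 1.4·4 = 25.6; e = 29.6 − 25.6 = 4
x=12: ŷ = 20 + 1.4·12 = 36.8; e = 33.2 − 36.8 = -3.6
x=22: ŷ = 20 + 1.4·22 = 50.8; e = 51 − 50.8 = 0.2
x=23: ŷ = 20 + 1.4·23 = 52.2; e = 56.8 − 52.2 = 4.6
x=25: ŷ = 20 + 1.4·25 = 55; e = 52.4 − 55 = -2.6
x=28: ŷ = 20 + 1.4·28 = 59.2; e = 58.6 − 59.2 = -0.6
Signs: − + + − + + − −
Runs: −×1, +×2, −×1, +×2, −×2 → 5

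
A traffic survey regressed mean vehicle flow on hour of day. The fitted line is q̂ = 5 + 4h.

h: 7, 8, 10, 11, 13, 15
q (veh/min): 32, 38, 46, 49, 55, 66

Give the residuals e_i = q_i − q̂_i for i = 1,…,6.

h=7: q̂ = 5 + 4·7 = 33; e = 32 − 33 = -1
h=8: q̂ = 5 + 4·8 = 37; e = 38 − 37 = 1
h=10: q̂ = 5 + 4·10 = 45; e = 46 − 45 = 1
h=11: q̂ = 5 + 4·11 = 49; e = 49 − 49 = 0
h=13: q̂ = 5 + 4·13 = 57; e = 55 − 57 = -2
h=15: q̂ = 5 + 4·15 = 65; e = 66 − 65 = 1

-1, 1, 1, 0, -2, 1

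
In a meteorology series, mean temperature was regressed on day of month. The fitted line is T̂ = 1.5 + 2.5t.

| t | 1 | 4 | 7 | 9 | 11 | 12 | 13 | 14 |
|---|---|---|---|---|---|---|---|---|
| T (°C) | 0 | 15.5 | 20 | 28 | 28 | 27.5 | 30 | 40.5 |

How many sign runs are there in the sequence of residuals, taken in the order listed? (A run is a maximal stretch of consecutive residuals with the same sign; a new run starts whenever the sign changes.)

t=1: T̂ = 1.5 + 2.5·1 = 4; e = 0 − 4 = -4
t=4: T̂ = 1.5 + 2.5·4 = 11.5; e = 15.5 − 11.5 = 4
t=7: T̂ = 1.5 + 2.5·7 = 19; e = 20 − 19 = 1
t=9: T̂ = 1.5 + 2.5·9 = 24; e = 28 − 24 = 4
t=11: T̂ = 1.5 + 2.5·11 = 29; e = 28 − 29 = -1
t=12: T̂ = 1.5 + 2.5·12 = 31.5; e = 27.5 − 31.5 = -4
t=13: T̂ = 1.5 + 2.5·13 = 34; e = 30 − 34 = -4
t=14: T̂ = 1.5 + 2.5·14 = 36.5; e = 40.5 − 36.5 = 4
Signs: − + + + − − − +
Runs: −×1, +×3, −×3, +×1 → 4

4 runs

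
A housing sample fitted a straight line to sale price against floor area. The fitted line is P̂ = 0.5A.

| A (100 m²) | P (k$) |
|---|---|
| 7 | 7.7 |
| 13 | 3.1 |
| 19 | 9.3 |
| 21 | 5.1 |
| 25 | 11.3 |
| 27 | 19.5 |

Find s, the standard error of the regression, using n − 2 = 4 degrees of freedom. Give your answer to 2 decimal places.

A=7: P̂ = 0.5·7 = 3.5; e = 7.7 − 3.5 = 4.2
A=13: P̂ = 0.5·13 = 6.5; e = 3.1 − 6.5 = -3.4
A=19: P̂ = 0.5·19 = 9.5; e = 9.3 − 9.5 = -0.2
A=21: P̂ = 0.5·21 = 10.5; e = 5.1 − 10.5 = -5.4
A=25: P̂ = 0.5·25 = 12.5; e = 11.3 − 12.5 = -1.2
A=27: P̂ = 0.5·27 = 13.5; e = 19.5 − 13.5 = 6
SSE = 17.64 + 11.56 + 0.04 + 29.16 + 1.44 + 36 = 95.84
s = √(95.84/4) = √23.96 ≈ 4.89

s = 4.89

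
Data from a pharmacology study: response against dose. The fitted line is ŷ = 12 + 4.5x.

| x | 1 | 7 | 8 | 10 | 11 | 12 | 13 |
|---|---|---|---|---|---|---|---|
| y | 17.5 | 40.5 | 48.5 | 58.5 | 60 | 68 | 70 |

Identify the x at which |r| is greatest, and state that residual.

x=1: ŷ = 12 + 4.5·1 = 16.5; r = 17.5 − 16.5 = 1
x=7: ŷ = 12 + 4.5·7 = 43.5; r = 40.5 − 43.5 = -3
x=8: ŷ = 12 + 4.5·8 = 48; r = 48.5 − 48 = 0.5
x=10: ŷ = 12 + 4.5·10 = 57; r = 58.5 − 57 = 1.5
x=11: ŷ = 12 + 4.5·11 = 61.5; r = 60 − 61.5 = -1.5
x=12: ŷ = 12 + 4.5·12 = 66; r = 68 − 66 = 2
x=13: ŷ = 12 + 4.5·13 = 70.5; r = 70 − 70.5 = -0.5
Largest |r| is 3 at x = 7, residual -3.

x = 7, r = -3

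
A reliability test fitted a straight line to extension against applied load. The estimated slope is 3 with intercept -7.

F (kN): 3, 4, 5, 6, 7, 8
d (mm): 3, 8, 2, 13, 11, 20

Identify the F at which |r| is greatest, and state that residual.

F = 5, r = -6

F=3: ŷ = -7 + 3·3 = 2; r = 3 − 2 = 1
F=4: ŷ = -7 + 3·4 = 5; r = 8 − 5 = 3
F=5: ŷ = -7 + 3·5 = 8; r = 2 − 8 = -6
F=6: ŷ = -7 + 3·6 = 11; r = 13 − 11 = 2
F=7: ŷ = -7 + 3·7 = 14; r = 11 − 14 = -3
F=8: ŷ = -7 + 3·8 = 17; r = 20 − 17 = 3
Largest |r| is 6 at F = 5, residual -6.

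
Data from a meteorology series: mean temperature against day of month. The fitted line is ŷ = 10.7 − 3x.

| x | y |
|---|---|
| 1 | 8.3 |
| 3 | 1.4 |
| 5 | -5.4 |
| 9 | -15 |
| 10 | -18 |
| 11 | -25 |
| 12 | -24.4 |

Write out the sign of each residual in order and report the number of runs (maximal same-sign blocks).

5 runs

x=1: ŷ = 10.7 − 3·1 = 7.7; e = 8.3 − 7.7 = 0.6
x=3: ŷ = 10.7 − 3·3 = 1.7; e = 1.4 − 1.7 = -0.3
x=5: ŷ = 10.7 − 3·5 = -4.3; e = -5.4 − (-4.3) = -1.1
x=9: ŷ = 10.7 − 3·9 = -16.3; e = -15 − (-16.3) = 1.3
x=10: ŷ = 10.7 − 3·10 = -19.3; e = -18 − (-19.3) = 1.3
x=11: ŷ = 10.7 − 3·11 = -22.3; e = -25 − (-22.3) = -2.7
x=12: ŷ = 10.7 − 3·12 = -25.3; e = -24.4 − (-25.3) = 0.9
Signs: + − − + + − +
Runs: +×1, −×2, +×2, −×1, +×1 → 5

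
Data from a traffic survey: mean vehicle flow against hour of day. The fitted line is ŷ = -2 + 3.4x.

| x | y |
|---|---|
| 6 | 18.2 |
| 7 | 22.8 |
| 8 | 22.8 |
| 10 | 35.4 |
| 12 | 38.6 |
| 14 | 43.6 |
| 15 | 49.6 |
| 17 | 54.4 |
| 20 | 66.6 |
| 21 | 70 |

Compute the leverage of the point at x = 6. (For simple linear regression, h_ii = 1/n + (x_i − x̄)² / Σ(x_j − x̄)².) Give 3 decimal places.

x̄ = (6 + 7 + 8 + 10 + 12 + 14 + 15 + 17 + 20 + 21)/10 = 13
Σ(x − x̄)² = 49 + 36 + 25 + 9 + 1 + 1 + 4 + 16 + 49 + 64 = 254
h = 1/10 + (-7)²/254 = 0.1 + 0.192913 = 0.293

h = 0.293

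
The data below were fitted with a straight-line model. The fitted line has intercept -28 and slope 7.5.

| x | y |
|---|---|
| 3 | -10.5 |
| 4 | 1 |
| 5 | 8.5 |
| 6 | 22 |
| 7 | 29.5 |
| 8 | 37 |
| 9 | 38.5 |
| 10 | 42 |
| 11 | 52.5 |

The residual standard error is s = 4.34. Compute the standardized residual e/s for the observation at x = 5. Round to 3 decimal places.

ŷ = -28 + 7.5·5 = 9.5
e = 8.5 − 9.5 = -1
e/s = -1 / 4.34 = -0.230

-0.230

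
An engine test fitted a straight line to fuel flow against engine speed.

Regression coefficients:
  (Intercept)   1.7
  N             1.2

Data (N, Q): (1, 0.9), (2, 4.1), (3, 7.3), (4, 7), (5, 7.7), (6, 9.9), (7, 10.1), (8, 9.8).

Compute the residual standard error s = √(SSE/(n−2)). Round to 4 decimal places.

s = 1.3844

N=1: ŷ = 1.7 + 1.2·1 = 2.9; r = 0.9 − 2.9 = -2
N=2: ŷ = 1.7 + 1.2·2 = 4.1; r = 4.1 − 4.1 = 0
N=3: ŷ = 1.7 + 1.2·3 = 5.3; r = 7.3 − 5.3 = 2
N=4: ŷ = 1.7 + 1.2·4 = 6.5; r = 7 − 6.5 = 0.5
N=5: ŷ = 1.7 + 1.2·5 = 7.7; r = 7.7 − 7.7 = 0
N=6: ŷ = 1.7 + 1.2·6 = 8.9; r = 9.9 − 8.9 = 1
N=7: ŷ = 1.7 + 1.2·7 = 10.1; r = 10.1 − 10.1 = 0
N=8: ŷ = 1.7 + 1.2·8 = 11.3; r = 9.8 − 11.3 = -1.5
SSE = 4 + 0 + 4 + 0.25 + 0 + 1 + 0 + 2.25 = 11.5
s = √(11.5/6) = √1.91667 ≈ 1.3844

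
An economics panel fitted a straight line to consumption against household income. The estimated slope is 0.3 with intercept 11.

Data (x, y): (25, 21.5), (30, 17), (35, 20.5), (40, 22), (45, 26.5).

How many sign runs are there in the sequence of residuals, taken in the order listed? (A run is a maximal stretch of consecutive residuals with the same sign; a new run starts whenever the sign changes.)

x=25: ŷ = 11 + 0.3·25 = 18.5; r = 21.5 − 18.5 = 3
x=30: ŷ = 11 + 0.3·30 = 20; r = 17 − 20 = -3
x=35: ŷ = 11 + 0.3·35 = 21.5; r = 20.5 − 21.5 = -1
x=40: ŷ = 11 + 0.3·40 = 23; r = 22 − 23 = -1
x=45: ŷ = 11 + 0.3·45 = 24.5; r = 26.5 − 24.5 = 2
Signs: + − − − +
Runs: +×1, −×3, +×1 → 3

3 runs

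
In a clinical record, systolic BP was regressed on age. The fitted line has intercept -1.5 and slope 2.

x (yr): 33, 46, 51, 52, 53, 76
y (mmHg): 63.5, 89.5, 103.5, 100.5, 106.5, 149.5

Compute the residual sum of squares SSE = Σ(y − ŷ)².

SSE = 20

x=33: ŷ = -1.5 + 2·33 = 64.5; e = 63.5 − 64.5 = -1
x=46: ŷ = -1.5 + 2·46 = 90.5; e = 89.5 − 90.5 = -1
x=51: ŷ = -1.5 + 2·51 = 100.5; e = 103.5 − 100.5 = 3
x=52: ŷ = -1.5 + 2·52 = 102.5; e = 100.5 − 102.5 = -2
x=53: ŷ = -1.5 + 2·53 = 104.5; e = 106.5 − 104.5 = 2
x=76: ŷ = -1.5 + 2·76 = 150.5; e = 149.5 − 150.5 = -1
SSE = 1 + 1 + 9 + 4 + 4 + 1 = 20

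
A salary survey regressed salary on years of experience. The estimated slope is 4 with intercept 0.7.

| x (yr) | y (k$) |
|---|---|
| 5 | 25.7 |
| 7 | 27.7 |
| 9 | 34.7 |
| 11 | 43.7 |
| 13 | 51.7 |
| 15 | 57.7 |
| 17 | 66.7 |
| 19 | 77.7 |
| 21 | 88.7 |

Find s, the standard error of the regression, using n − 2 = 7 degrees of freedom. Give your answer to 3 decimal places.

x=5: ŷ = 0.7 + 4·5 = 20.7; r = 25.7 − 20.7 = 5
x=7: ŷ = 0.7 + 4·7 = 28.7; r = 27.7 − 28.7 = -1
x=9: ŷ = 0.7 + 4·9 = 36.7; r = 34.7 − 36.7 = -2
x=11: ŷ = 0.7 + 4·11 = 44.7; r = 43.7 − 44.7 = -1
x=13: ŷ = 0.7 + 4·13 = 52.7; r = 51.7 − 52.7 = -1
x=15: ŷ = 0.7 + 4·15 = 60.7; r = 57.7 − 60.7 = -3
x=17: ŷ = 0.7 + 4·17 = 68.7; r = 66.7 − 68.7 = -2
x=19: ŷ = 0.7 + 4·19 = 76.7; r = 77.7 − 76.7 = 1
x=21: ŷ = 0.7 + 4·21 = 84.7; r = 88.7 − 84.7 = 4
SSE = 25 + 1 + 4 + 1 + 1 + 9 + 4 + 1 + 16 = 62
s = √(62/7) = √8.85714 ≈ 2.976

s = 2.976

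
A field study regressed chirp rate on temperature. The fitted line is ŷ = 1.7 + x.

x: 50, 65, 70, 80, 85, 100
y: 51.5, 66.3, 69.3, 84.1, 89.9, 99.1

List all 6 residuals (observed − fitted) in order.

-0.2, -0.4, -2.4, 2.4, 3.2, -2.6

x=50: ŷ = 1.7 + 50 = 51.7; e = 51.5 − 51.7 = -0.2
x=65: ŷ = 1.7 + 65 = 66.7; e = 66.3 − 66.7 = -0.4
x=70: ŷ = 1.7 + 70 = 71.7; e = 69.3 − 71.7 = -2.4
x=80: ŷ = 1.7 + 80 = 81.7; e = 84.1 − 81.7 = 2.4
x=85: ŷ = 1.7 + 85 = 86.7; e = 89.9 − 86.7 = 3.2
x=100: ŷ = 1.7 + 100 = 101.7; e = 99.1 − 101.7 = -2.6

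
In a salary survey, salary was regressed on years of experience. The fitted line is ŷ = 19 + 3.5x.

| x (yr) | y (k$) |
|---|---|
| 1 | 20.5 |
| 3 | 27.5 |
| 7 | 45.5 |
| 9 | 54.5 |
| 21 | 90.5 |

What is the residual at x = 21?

ŷ = 19 + 3.5·21 = 92.5
e = 90.5 − 92.5 = -2

e = -2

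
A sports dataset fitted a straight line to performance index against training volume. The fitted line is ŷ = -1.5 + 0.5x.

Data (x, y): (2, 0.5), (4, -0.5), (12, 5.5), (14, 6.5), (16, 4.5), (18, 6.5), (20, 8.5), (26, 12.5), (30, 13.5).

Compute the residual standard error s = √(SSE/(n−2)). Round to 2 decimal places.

x=2: ŷ = -1.5 + 0.5·2 = -0.5; r = 0.5 − (-0.5) = 1
x=4: ŷ = -1.5 + 0.5·4 = 0.5; r = -0.5 − 0.5 = -1
x=12: ŷ = -1.5 + 0.5·12 = 4.5; r = 5.5 − 4.5 = 1
x=14: ŷ = -1.5 + 0.5·14 = 5.5; r = 6.5 − 5.5 = 1
x=16: ŷ = -1.5 + 0.5·16 = 6.5; r = 4.5 − 6.5 = -2
x=18: ŷ = -1.5 + 0.5·18 = 7.5; r = 6.5 − 7.5 = -1
x=20: ŷ = -1.5 + 0.5·20 = 8.5; r = 8.5 − 8.5 = 0
x=26: ŷ = -1.5 + 0.5·26 = 11.5; r = 12.5 − 11.5 = 1
x=30: ŷ = -1.5 + 0.5·30 = 13.5; r = 13.5 − 13.5 = 0
SSE = 1 + 1 + 1 + 1 + 4 + 1 + 0 + 1 + 0 = 10
s = √(10/7) = √1.42857 ≈ 1.20

s = 1.20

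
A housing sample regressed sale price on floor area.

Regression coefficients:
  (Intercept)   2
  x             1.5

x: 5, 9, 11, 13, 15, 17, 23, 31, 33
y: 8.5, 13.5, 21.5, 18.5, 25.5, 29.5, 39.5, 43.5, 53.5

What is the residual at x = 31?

ŷ = 2 + 1.5·31 = 48.5
e = 43.5 − 48.5 = -5

e = -5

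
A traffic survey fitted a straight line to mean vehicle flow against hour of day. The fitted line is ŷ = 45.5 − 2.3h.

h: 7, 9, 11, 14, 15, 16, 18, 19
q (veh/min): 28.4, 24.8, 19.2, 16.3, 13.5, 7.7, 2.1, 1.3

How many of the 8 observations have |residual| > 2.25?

2

h=7: ŷ = 45.5 − 2.3·7 = 29.4; e = 28.4 − 29.4 = -1
h=9: ŷ = 45.5 − 2.3·9 = 24.8; e = 24.8 − 24.8 = 0
h=11: ŷ = 45.5 − 2.3·11 = 20.2; e = 19.2 − 20.2 = -1
h=14: ŷ = 45.5 − 2.3·14 = 13.3; e = 16.3 − 13.3 = 3
h=15: ŷ = 45.5 − 2.3·15 = 11; e = 13.5 − 11 = 2.5
h=16: ŷ = 45.5 − 2.3·16 = 8.7; e = 7.7 − 8.7 = -1
h=18: ŷ = 45.5 − 2.3·18 = 4.1; e = 2.1 − 4.1 = -2
h=19: ŷ = 45.5 − 2.3·19 = 1.8; e = 1.3 − 1.8 = -0.5
|e| > 2.25: h=14 (|e|=3), h=15 (|e|=2.5) → 2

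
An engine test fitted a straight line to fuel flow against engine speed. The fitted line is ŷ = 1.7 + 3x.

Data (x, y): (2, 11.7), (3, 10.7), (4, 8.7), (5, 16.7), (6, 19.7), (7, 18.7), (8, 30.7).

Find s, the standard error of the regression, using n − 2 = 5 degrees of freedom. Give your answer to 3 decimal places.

s = 4.050

x=2: ŷ = 1.7 + 3·2 = 7.7; r = 11.7 − 7.7 = 4
x=3: ŷ = 1.7 + 3·3 = 10.7; r = 10.7 − 10.7 = 0
x=4: ŷ = 1.7 + 3·4 = 13.7; r = 8.7 − 13.7 = -5
x=5: ŷ = 1.7 + 3·5 = 16.7; r = 16.7 − 16.7 = 0
x=6: ŷ = 1.7 + 3·6 = 19.7; r = 19.7 − 19.7 = 0
x=7: ŷ = 1.7 + 3·7 = 22.7; r = 18.7 − 22.7 = -4
x=8: ŷ = 1.7 + 3·8 = 25.7; r = 30.7 − 25.7 = 5
SSE = 16 + 0 + 25 + 0 + 0 + 16 + 25 = 82
s = √(82/5) = √16.4 ≈ 4.050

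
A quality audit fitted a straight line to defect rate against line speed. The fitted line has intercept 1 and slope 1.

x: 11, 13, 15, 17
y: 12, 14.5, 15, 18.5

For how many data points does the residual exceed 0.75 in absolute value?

1

x=11: ŷ = 1 + 11 = 12; e = 12 − 12 = 0
x=13: ŷ = 1 + 13 = 14; e = 14.5 − 14 = 0.5
x=15: ŷ = 1 + 15 = 16; e = 15 − 16 = -1
x=17: ŷ = 1 + 17 = 18; e = 18.5 − 18 = 0.5
|e| > 0.75: x=15 (|e|=1) → 1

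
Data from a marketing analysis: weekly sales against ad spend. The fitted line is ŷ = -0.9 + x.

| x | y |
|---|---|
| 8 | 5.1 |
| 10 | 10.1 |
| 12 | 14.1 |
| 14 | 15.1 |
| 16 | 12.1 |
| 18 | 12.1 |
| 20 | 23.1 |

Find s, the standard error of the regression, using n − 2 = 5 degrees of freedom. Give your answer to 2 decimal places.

s = 3.69

x=8: ŷ = -0.9 + 8 = 7.1; r = 5.1 − 7.1 = -2
x=10: ŷ = -0.9 + 10 = 9.1; r = 10.1 − 9.1 = 1
x=12: ŷ = -0.9 + 12 = 11.1; r = 14.1 − 11.1 = 3
x=14: ŷ = -0.9 + 14 = 13.1; r = 15.1 − 13.1 = 2
x=16: ŷ = -0.9 + 16 = 15.1; r = 12.1 − 15.1 = -3
x=18: ŷ = -0.9 + 18 = 17.1; r = 12.1 − 17.1 = -5
x=20: ŷ = -0.9 + 20 = 19.1; r = 23.1 − 19.1 = 4
SSE = 4 + 1 + 9 + 4 + 9 + 25 + 16 = 68
s = √(68/5) = √13.6 ≈ 3.69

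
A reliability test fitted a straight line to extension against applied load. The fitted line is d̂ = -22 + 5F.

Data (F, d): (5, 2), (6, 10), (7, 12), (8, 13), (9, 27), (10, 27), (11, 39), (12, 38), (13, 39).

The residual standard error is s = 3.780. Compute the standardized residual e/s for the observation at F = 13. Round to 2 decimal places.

-1.06

d̂ = -22 + 5·13 = 43
e = 39 − 43 = -4
e/s = -4 / 3.780 = -1.06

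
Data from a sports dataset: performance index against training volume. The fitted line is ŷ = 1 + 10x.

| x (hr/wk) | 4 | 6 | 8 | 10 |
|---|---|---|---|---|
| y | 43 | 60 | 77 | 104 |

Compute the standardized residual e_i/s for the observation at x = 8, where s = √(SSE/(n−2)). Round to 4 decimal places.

-1.0328

x=4: ŷ = 1 + 10·4 = 41; e = 43 − 41 = 2
x=6: ŷ = 1 + 10·6 = 61; e = 60 − 61 = -1
x=8: ŷ = 1 + 10·8 = 81; e = 77 − 81 = -4
x=10: ŷ = 1 + 10·10 = 101; e = 104 − 101 = 3
SSE = 4 + 1 + 16 + 9 = 30
s = √(30/2) = 3.87298
e/s = -4 / 3.87298 = -1.0328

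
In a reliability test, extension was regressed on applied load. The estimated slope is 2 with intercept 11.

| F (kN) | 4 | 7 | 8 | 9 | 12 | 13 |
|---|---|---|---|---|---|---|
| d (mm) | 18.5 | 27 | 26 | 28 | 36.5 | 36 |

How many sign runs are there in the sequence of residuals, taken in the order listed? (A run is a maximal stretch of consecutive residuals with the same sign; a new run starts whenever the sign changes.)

F=4: d̂ = 11 + 2·4 = 19; e = 18.5 − 19 = -0.5
F=7: d̂ = 11 + 2·7 = 25; e = 27 − 25 = 2
F=8: d̂ = 11 + 2·8 = 27; e = 26 − 27 = -1
F=9: d̂ = 11 + 2·9 = 29; e = 28 − 29 = -1
F=12: d̂ = 11 + 2·12 = 35; e = 36.5 − 35 = 1.5
F=13: d̂ = 11 + 2·13 = 37; e = 36 − 37 = -1
Signs: − + − − + −
Runs: −×1, +×1, −×2, +×1, −×1 → 5

5 runs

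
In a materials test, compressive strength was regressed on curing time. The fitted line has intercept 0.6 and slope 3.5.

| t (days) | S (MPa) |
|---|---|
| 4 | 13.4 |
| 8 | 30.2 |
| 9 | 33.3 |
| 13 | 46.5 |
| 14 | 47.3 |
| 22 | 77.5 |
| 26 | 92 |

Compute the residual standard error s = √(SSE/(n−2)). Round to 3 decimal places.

t=4: Ŝ = 0.6 + 3.5·4 = 14.6; e = 13.4 − 14.6 = -1.2
t=8: Ŝ = 0.6 + 3.5·8 = 28.6; e = 30.2 − 28.6 = 1.6
t=9: Ŝ = 0.6 + 3.5·9 = 32.1; e = 33.3 − 32.1 = 1.2
t=13: Ŝ = 0.6 + 3.5·13 = 46.1; e = 46.5 − 46.1 = 0.4
t=14: Ŝ = 0.6 + 3.5·14 = 49.6; e = 47.3 − 49.6 = -2.3
t=22: Ŝ = 0.6 + 3.5·22 = 77.6; e = 77.5 − 77.6 = -0.1
t=26: Ŝ = 0.6 + 3.5·26 = 91.6; e = 92 − 91.6 = 0.4
SSE = 1.44 + 2.56 + 1.44 + 0.16 + 5.29 + 0.01 + 0.16 = 11.06
s = √(11.06/5) = √2.212 ≈ 1.487

s = 1.487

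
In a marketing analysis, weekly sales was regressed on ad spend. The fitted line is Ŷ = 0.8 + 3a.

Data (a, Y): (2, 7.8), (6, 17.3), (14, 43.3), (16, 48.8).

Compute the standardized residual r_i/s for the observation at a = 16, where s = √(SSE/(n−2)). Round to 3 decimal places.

a=2: Ŷ = 0.8 + 3·2 = 6.8; r = 7.8 − 6.8 = 1
a=6: Ŷ = 0.8 + 3·6 = 18.8; r = 17.3 − 18.8 = -1.5
a=14: Ŷ = 0.8 + 3·14 = 42.8; r = 43.3 − 42.8 = 0.5
a=16: Ŷ = 0.8 + 3·16 = 48.8; r = 48.8 − 48.8 = 0
SSE = 1 + 2.25 + 0.25 + 0 = 3.5
s = √(3.5/2) = 1.32288
r/s = 0 / 1.32288 = 0.000

0.000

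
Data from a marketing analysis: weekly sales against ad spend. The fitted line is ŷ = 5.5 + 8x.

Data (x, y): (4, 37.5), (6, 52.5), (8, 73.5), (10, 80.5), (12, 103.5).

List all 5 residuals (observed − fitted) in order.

x=4: ŷ = 5.5 + 8·4 = 37.5; r = 37.5 − 37.5 = 0
x=6: ŷ = 5.5 + 8·6 = 53.5; r = 52.5 − 53.5 = -1
x=8: ŷ = 5.5 + 8·8 = 69.5; r = 73.5 − 69.5 = 4
x=10: ŷ = 5.5 + 8·10 = 85.5; r = 80.5 − 85.5 = -5
x=12: ŷ = 5.5 + 8·12 = 101.5; r = 103.5 − 101.5 = 2

0, -1, 4, -5, 2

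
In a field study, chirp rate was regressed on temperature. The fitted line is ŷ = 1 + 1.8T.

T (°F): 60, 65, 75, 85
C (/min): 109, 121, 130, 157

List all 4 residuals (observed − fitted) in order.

T=60: ŷ = 1 + 1.8·60 = 109; e = 109 − 109 = 0
T=65: ŷ = 1 + 1.8·65 = 118; e = 121 − 118 = 3
T=75: ŷ = 1 + 1.8·75 = 136; e = 130 − 136 = -6
T=85: ŷ = 1 + 1.8·85 = 154; e = 157 − 154 = 3

0, 3, -6, 3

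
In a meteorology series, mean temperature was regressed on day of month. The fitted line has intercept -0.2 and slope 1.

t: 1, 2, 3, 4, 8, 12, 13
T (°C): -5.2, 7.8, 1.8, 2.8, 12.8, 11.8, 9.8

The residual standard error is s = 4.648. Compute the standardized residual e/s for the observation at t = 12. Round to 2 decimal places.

0.00

T̂ = -0.2 + 12 = 11.8
e = 11.8 − 11.8 = 0
e/s = 0 / 4.648 = 0.00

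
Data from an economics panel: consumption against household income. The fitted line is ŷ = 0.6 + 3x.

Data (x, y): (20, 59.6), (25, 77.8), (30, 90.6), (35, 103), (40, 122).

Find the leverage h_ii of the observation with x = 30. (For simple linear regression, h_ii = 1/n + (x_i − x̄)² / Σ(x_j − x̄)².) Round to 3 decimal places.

x̄ = (20 + 25 + 30 + 35 + 40)/5 = 30
Σ(x − x̄)² = 100 + 25 + 0 + 25 + 100 = 250
h = 1/5 + (0)²/250 = 0.2 + 0 = 0.200

h = 0.200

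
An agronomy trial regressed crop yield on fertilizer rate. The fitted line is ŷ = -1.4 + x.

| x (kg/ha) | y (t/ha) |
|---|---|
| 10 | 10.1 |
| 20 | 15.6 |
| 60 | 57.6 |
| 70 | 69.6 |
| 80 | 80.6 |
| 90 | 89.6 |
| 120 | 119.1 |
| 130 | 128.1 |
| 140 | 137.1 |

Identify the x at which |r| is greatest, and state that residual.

x=10: ŷ = -1.4 + 10 = 8.6; r = 10.1 − 8.6 = 1.5
x=20: ŷ = -1.4 + 20 = 18.6; r = 15.6 − 18.6 = -3
x=60: ŷ = -1.4 + 60 = 58.6; r = 57.6 − 58.6 = -1
x=70: ŷ = -1.4 + 70 = 68.6; r = 69.6 − 68.6 = 1
x=80: ŷ = -1.4 + 80 = 78.6; r = 80.6 − 78.6 = 2
x=90: ŷ = -1.4 + 90 = 88.6; r = 89.6 − 88.6 = 1
x=120: ŷ = -1.4 + 120 = 118.6; r = 119.1 − 118.6 = 0.5
x=130: ŷ = -1.4 + 130 = 128.6; r = 128.1 − 128.6 = -0.5
x=140: ŷ = -1.4 + 140 = 138.6; r = 137.1 − 138.6 = -1.5
Largest |r| is 3 at x = 20, residual -3.

x = 20, r = -3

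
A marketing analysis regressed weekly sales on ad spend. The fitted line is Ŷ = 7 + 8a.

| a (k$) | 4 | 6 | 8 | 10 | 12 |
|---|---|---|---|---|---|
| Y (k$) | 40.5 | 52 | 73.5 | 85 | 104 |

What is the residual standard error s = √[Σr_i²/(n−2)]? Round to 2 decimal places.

a=4: Ŷ = 7 + 8·4 = 39; r = 40.5 − 39 = 1.5
a=6: Ŷ = 7 + 8·6 = 55; r = 52 − 55 = -3
a=8: Ŷ = 7 + 8·8 = 71; r = 73.5 − 71 = 2.5
a=10: Ŷ = 7 + 8·10 = 87; r = 85 − 87 = -2
a=12: Ŷ = 7 + 8·12 = 103; r = 104 − 103 = 1
SSE = 2.25 + 9 + 6.25 + 4 + 1 = 22.5
s = √(22.5/3) = √7.5 ≈ 2.74

s = 2.74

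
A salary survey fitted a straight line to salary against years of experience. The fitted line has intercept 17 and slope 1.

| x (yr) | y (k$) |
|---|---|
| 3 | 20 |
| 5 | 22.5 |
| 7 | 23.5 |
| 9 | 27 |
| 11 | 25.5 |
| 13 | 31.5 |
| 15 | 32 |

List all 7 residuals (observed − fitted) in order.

x=3: ŷ = 17 + 3 = 20; e = 20 − 20 = 0
x=5: ŷ = 17 + 5 = 22; e = 22.5 − 22 = 0.5
x=7: ŷ = 17 + 7 = 24; e = 23.5 − 24 = -0.5
x=9: ŷ = 17 + 9 = 26; e = 27 − 26 = 1
x=11: ŷ = 17 + 11 = 28; e = 25.5 − 28 = -2.5
x=13: ŷ = 17 + 13 = 30; e = 31.5 − 30 = 1.5
x=15: ŷ = 17 + 15 = 32; e = 32 − 32 = 0

0, 0.5, -0.5, 1, -2.5, 1.5, 0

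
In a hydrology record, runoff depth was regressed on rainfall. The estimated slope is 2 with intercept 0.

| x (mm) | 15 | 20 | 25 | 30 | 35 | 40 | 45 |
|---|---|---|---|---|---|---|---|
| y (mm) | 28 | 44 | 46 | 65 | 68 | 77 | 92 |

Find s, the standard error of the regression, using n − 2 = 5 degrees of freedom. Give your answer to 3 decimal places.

x=15: ŷ = 2·15 = 30; r = 28 − 30 = -2
x=20: ŷ = 2·20 = 40; r = 44 − 40 = 4
x=25: ŷ = 2·25 = 50; r = 46 − 50 = -4
x=30: ŷ = 2·30 = 60; r = 65 − 60 = 5
x=35: ŷ = 2·35 = 70; r = 68 − 70 = -2
x=40: ŷ = 2·40 = 80; r = 77 − 80 = -3
x=45: ŷ = 2·45 = 90; r = 92 − 90 = 2
SSE = 4 + 16 + 16 + 25 + 4 + 9 + 4 = 78
s = √(78/5) = √15.6 ≈ 3.950

s = 3.950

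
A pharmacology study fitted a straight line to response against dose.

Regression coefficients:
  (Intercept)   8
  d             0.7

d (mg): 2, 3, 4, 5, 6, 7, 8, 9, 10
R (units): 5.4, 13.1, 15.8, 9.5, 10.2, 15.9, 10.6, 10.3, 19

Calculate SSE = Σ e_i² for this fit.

d=2: R̂ = 8 + 0.7·2 = 9.4; e = 5.4 − 9.4 = -4
d=3: R̂ = 8 + 0.7·3 = 10.1; e = 13.1 − 10.1 = 3
d=4: R̂ = 8 + 0.7·4 = 10.8; e = 15.8 − 10.8 = 5
d=5: R̂ = 8 + 0.7·5 = 11.5; e = 9.5 − 11.5 = -2
d=6: R̂ = 8 + 0.7·6 = 12.2; e = 10.2 − 12.2 = -2
d=7: R̂ = 8 + 0.7·7 = 12.9; e = 15.9 − 12.9 = 3
d=8: R̂ = 8 + 0.7·8 = 13.6; e = 10.6 − 13.6 = -3
d=9: R̂ = 8 + 0.7·9 = 14.3; e = 10.3 − 14.3 = -4
d=10: R̂ = 8 + 0.7·10 = 15; e = 19 − 15 = 4
SSE = 16 + 9 + 25 + 4 + 4 + 9 + 9 + 16 + 16 = 108

SSE = 108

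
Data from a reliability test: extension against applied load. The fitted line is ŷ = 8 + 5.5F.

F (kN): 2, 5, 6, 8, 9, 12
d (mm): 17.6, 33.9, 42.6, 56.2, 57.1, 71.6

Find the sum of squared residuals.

F=2: ŷ = 8 + 5.5·2 = 19; e = 17.6 − 19 = -1.4
F=5: ŷ = 8 + 5.5·5 = 35.5; e = 33.9 − 35.5 = -1.6
F=6: ŷ = 8 + 5.5·6 = 41; e = 42.6 − 41 = 1.6
F=8: ŷ = 8 + 5.5·8 = 52; e = 56.2 − 52 = 4.2
F=9: ŷ = 8 + 5.5·9 = 57.5; e = 57.1 − 57.5 = -0.4
F=12: ŷ = 8 + 5.5·12 = 74; e = 71.6 − 74 = -2.4
SSE = 1.96 + 2.56 + 2.56 + 17.64 + 0.16 + 5.76 = 30.64

SSE = 30.64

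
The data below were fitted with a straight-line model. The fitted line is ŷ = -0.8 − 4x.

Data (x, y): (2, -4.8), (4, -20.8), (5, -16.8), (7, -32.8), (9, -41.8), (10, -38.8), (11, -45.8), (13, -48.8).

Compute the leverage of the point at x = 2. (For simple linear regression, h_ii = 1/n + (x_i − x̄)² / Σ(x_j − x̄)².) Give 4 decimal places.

h = 0.4418

x̄ = (2 + 4 + 5 + 7 + 9 + 10 + 11 + 13)/8 = 7.625
Σ(x − x̄)² = 31.6406 + 13.1406 + 6.89062 + 0.390625 + 1.89062 + 5.64062 + 11.3906 + 28.8906 = 99.875
h = 1/8 + (-5.625)²/99.875 = 0.125 + 0.316802 = 0.4418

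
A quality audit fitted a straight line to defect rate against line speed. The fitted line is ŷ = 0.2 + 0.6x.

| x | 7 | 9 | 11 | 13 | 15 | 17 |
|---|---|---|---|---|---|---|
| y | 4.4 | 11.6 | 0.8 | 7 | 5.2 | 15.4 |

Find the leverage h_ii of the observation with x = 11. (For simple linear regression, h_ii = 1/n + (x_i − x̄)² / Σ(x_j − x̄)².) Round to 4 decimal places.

h = 0.1810

x̄ = (7 + 9 + 11 + 13 + 15 + 17)/6 = 12
Σ(x − x̄)² = 25 + 9 + 1 + 1 + 9 + 25 = 70
h = 1/6 + (-1)²/70 = 0.166667 + 0.0142857 = 0.1810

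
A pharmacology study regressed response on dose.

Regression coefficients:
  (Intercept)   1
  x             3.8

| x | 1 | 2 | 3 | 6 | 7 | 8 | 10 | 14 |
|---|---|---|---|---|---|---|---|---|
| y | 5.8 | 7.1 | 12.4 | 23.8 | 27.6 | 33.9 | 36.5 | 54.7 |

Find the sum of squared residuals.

SSE = 16

x=1: ŷ = 1 + 3.8·1 = 4.8; e = 5.8 − 4.8 = 1
x=2: ŷ = 1 + 3.8·2 = 8.6; e = 7.1 − 8.6 = -1.5
x=3: ŷ = 1 + 3.8·3 = 12.4; e = 12.4 − 12.4 = 0
x=6: ŷ = 1 + 3.8·6 = 23.8; e = 23.8 − 23.8 = 0
x=7: ŷ = 1 + 3.8·7 = 27.6; e = 27.6 − 27.6 = 0
x=8: ŷ = 1 + 3.8·8 = 31.4; e = 33.9 − 31.4 = 2.5
x=10: ŷ = 1 + 3.8·10 = 39; e = 36.5 − 39 = -2.5
x=14: ŷ = 1 + 3.8·14 = 54.2; e = 54.7 − 54.2 = 0.5
SSE = 1 + 2.25 + 0 + 0 + 0 + 6.25 + 6.25 + 0.25 = 16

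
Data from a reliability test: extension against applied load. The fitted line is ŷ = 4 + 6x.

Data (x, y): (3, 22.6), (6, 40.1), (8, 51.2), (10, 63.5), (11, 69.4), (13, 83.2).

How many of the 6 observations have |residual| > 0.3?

x=3: ŷ = 4 + 6·3 = 22; r = 22.6 − 22 = 0.6
x=6: ŷ = 4 + 6·6 = 40; r = 40.1 − 40 = 0.1
x=8: ŷ = 4 + 6·8 = 52; r = 51.2 − 52 = -0.8
x=10: ŷ = 4 + 6·10 = 64; r = 63.5 − 64 = -0.5
x=11: ŷ = 4 + 6·11 = 70; r = 69.4 − 70 = -0.6
x=13: ŷ = 4 + 6·13 = 82; r = 83.2 − 82 = 1.2
|r| > 0.3: x=3 (|r|=0.6), x=8 (|r|=0.8), x=10 (|r|=0.5), x=11 (|r|=0.6), x=13 (|r|=1.2) → 5

5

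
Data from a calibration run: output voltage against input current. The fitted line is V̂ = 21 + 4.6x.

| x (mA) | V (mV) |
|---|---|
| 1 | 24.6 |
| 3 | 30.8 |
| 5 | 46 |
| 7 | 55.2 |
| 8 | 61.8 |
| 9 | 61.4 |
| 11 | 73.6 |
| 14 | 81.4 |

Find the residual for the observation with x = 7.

V̂ = 21 + 4.6·7 = 53.2
e = 55.2 − 53.2 = 2

e = 2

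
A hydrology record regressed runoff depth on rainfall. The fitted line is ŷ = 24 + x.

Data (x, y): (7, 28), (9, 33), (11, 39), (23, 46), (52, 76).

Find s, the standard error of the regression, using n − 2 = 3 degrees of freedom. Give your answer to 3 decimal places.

x=7: ŷ = 24 + 7 = 31; r = 28 − 31 = -3
x=9: ŷ = 24 + 9 = 33; r = 33 − 33 = 0
x=11: ŷ = 24 + 11 = 35; r = 39 − 35 = 4
x=23: ŷ = 24 + 23 = 47; r = 46 − 47 = -1
x=52: ŷ = 24 + 52 = 76; r = 76 − 76 = 0
SSE = 9 + 0 + 16 + 1 + 0 = 26
s = √(26/3) = √8.66667 ≈ 2.944

s = 2.944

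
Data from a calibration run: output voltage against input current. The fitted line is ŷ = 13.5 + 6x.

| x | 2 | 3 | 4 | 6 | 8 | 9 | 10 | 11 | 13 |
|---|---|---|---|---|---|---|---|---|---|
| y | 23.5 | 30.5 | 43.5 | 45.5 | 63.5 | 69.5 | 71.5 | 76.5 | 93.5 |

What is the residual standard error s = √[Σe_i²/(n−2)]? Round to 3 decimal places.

x=2: ŷ = 13.5 + 6·2 = 25.5; e = 23.5 − 25.5 = -2
x=3: ŷ = 13.5 + 6·3 = 31.5; e = 30.5 − 31.5 = -1
x=4: ŷ = 13.5 + 6·4 = 37.5; e = 43.5 − 37.5 = 6
x=6: ŷ = 13.5 + 6·6 = 49.5; e = 45.5 − 49.5 = -4
x=8: ŷ = 13.5 + 6·8 = 61.5; e = 63.5 − 61.5 = 2
x=9: ŷ = 13.5 + 6·9 = 67.5; e = 69.5 − 67.5 = 2
x=10: ŷ = 13.5 + 6·10 = 73.5; e = 71.5 − 73.5 = -2
x=11: ŷ = 13.5 + 6·11 = 79.5; e = 76.5 − 79.5 = -3
x=13: ŷ = 13.5 + 6·13 = 91.5; e = 93.5 − 91.5 = 2
SSE = 4 + 1 + 36 + 16 + 4 + 4 + 4 + 9 + 4 = 82
s = √(82/7) = √11.7143 ≈ 3.423

s = 3.423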